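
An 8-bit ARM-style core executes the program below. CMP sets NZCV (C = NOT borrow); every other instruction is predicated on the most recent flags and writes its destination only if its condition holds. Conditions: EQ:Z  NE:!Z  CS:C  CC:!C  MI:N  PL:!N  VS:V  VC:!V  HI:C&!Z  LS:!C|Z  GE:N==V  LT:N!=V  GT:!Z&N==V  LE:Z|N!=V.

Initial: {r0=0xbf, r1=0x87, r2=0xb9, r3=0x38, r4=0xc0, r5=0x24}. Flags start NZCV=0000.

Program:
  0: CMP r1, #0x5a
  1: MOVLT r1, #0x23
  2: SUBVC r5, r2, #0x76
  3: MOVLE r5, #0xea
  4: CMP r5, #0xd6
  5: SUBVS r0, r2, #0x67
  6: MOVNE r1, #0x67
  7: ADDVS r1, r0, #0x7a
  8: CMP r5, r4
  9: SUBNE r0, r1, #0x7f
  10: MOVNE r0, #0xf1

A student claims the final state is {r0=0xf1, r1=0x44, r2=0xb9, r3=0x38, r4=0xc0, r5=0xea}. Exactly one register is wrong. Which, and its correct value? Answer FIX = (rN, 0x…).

FIX = (r1, 0x67)

[0] flags=0011 → (cmp)
[1] flags=0011 LT?T → r1=0x23
[2] flags=0011 VC?F → skip
[3] flags=0011 LE?T → r5=0xea
[4] flags=0010 → (cmp)
[5] flags=0010 VS?F → skip
[6] flags=0010 NE?T → r1=0x67
[7] flags=0010 VS?F → skip
[8] flags=0010 → (cmp)
[9] flags=0010 NE?T → r0=0xe8
[10] flags=0010 NE?T → r0=0xf1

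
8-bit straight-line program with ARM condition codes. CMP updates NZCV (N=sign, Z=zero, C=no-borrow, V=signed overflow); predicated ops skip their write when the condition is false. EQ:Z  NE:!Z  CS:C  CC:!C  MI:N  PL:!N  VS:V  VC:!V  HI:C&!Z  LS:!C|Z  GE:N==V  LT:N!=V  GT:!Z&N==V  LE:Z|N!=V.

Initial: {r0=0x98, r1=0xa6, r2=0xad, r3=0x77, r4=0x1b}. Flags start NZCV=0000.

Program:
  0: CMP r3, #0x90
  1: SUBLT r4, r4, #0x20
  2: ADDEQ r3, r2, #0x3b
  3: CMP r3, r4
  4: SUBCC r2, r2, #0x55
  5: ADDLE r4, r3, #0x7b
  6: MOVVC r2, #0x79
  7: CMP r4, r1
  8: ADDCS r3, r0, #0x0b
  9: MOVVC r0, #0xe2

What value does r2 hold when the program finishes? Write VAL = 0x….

[0] flags=1001 → (cmp)
[1] flags=1001 LT?F → skip
[2] flags=1001 EQ?F → skip
[3] flags=0010 → (cmp)
[4] flags=0010 CC?F → skip
[5] flags=0010 LE?F → skip
[6] flags=0010 VC?T → r2=0x79
[7] flags=0000 → (cmp)
[8] flags=0000 CS?F → skip
[9] flags=0000 VC?T → r0=0xe2

VAL = 0x79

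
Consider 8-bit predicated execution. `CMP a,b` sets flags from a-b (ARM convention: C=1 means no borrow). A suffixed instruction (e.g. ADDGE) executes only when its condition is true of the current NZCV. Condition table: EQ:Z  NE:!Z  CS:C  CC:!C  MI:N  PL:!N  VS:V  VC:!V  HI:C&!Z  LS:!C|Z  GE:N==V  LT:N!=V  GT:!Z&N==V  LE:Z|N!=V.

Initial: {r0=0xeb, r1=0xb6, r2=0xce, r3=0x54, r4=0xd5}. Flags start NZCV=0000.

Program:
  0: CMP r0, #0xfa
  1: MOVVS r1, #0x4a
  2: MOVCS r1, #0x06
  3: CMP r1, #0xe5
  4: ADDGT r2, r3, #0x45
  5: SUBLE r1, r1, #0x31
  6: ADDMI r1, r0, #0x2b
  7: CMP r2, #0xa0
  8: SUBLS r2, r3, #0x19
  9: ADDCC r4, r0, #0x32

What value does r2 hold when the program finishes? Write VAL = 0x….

VAL = 0xce

[0] flags=1000 → (cmp)
[1] flags=1000 VS?F → skip
[2] flags=1000 CS?F → skip
[3] flags=1000 → (cmp)
[4] flags=1000 GT?F → skip
[5] flags=1000 LE?T → r1=0x85
[6] flags=1000 MI?T → r1=0x16
[7] flags=0010 → (cmp)
[8] flags=0010 LS?F → skip
[9] flags=0010 CC?F → skip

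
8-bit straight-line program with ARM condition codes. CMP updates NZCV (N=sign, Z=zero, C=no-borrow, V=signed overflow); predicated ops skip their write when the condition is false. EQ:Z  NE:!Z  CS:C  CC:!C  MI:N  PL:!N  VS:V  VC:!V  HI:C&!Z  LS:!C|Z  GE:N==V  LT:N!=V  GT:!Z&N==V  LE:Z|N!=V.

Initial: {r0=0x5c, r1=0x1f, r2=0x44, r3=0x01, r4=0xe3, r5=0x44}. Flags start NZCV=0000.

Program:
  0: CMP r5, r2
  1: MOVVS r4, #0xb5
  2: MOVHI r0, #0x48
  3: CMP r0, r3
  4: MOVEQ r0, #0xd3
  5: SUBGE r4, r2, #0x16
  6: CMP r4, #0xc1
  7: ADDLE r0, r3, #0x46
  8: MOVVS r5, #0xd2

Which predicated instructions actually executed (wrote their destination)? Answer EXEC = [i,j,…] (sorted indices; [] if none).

EXEC = [5]

0: ✓ CMP  NZCV=0110
1: · MOVVS
2: · MOVHI
3: ✓ CMP  NZCV=0010
4: · MOVEQ
5: ✓ SUBGE  r4←0x2e
6: ✓ CMP  NZCV=0000
7: · ADDLE
8: · MOVVS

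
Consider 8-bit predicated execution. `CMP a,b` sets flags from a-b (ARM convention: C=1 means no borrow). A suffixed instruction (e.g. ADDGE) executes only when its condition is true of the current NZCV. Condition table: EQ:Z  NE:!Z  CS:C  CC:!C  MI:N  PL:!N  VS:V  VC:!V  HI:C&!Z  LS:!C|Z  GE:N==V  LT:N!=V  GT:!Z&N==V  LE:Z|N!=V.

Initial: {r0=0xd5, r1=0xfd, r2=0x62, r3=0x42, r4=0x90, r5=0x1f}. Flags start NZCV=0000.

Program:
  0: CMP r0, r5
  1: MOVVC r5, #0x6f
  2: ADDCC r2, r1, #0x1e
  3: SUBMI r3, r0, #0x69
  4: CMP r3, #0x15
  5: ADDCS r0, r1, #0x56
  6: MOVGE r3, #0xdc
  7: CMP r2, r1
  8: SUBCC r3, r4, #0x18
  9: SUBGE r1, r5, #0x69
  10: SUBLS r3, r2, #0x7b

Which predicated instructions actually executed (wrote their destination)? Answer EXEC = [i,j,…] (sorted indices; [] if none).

0: ✓ CMP  NZCV=1010
1: ✓ MOVVC  r5←0x6f
2: · ADDCC
3: ✓ SUBMI  r3←0x6c
4: ✓ CMP  NZCV=0010
5: ✓ ADDCS  r0←0x53
6: ✓ MOVGE  r3←0xdc
7: ✓ CMP  NZCV=0000
8: ✓ SUBCC  r3←0x78
9: ✓ SUBGE  r1←0x06
10: ✓ SUBLS  r3←0xe7

EXEC = [1,3,5,6,8,9,10]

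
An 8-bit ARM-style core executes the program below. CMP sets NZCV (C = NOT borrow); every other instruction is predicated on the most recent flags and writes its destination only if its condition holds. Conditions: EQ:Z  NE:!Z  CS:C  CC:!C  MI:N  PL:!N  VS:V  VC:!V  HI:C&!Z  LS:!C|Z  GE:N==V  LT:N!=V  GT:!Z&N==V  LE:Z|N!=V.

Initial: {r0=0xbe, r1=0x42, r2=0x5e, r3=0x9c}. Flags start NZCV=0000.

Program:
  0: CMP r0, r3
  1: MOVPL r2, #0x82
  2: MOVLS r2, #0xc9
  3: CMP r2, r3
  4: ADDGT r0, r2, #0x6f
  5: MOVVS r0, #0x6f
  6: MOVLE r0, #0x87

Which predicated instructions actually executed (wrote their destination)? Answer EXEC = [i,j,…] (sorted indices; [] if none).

[0] flags=0010 → (cmp)
[1] flags=0010 PL?T → r2=0x82
[2] flags=0010 LS?F → skip
[3] flags=1000 → (cmp)
[4] flags=1000 GT?F → skip
[5] flags=1000 VS?F → skip
[6] flags=1000 LE?T → r0=0x87

EXEC = [1,6]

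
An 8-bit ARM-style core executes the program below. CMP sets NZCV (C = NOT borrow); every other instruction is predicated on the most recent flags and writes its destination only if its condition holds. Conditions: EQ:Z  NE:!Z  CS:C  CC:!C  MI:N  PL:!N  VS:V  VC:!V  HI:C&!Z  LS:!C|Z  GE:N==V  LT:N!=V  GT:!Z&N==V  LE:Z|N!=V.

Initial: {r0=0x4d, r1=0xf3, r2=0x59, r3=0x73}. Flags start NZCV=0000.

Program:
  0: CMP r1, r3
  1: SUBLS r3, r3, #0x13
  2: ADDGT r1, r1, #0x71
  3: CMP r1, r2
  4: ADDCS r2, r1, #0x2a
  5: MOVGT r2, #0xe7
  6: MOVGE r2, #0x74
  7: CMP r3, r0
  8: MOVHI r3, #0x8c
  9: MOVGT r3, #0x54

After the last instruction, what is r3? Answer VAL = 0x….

[0] flags=1010 → (cmp)
[1] flags=1010 LS?F → skip
[2] flags=1010 GT?F → skip
[3] flags=1010 → (cmp)
[4] flags=1010 CS?T → r2=0x1d
[5] flags=1010 GT?F → skip
[6] flags=1010 GE?F → skip
[7] flags=0010 → (cmp)
[8] flags=0010 HI?T → r3=0x8c
[9] flags=0010 GT?T → r3=0x54

VAL = 0x54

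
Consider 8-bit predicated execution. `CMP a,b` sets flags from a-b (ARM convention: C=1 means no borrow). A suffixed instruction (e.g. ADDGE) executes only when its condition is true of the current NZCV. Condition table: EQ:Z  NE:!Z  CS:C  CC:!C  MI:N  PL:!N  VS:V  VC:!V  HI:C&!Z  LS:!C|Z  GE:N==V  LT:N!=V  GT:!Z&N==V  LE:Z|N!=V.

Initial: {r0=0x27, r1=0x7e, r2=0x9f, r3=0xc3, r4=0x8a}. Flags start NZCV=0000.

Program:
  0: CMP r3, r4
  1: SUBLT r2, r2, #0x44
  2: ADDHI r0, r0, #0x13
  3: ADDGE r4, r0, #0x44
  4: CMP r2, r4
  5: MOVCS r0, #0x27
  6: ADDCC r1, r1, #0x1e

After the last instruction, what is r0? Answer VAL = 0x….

VAL = 0x27

[0] flags=0010 → (cmp)
[1] flags=0010 LT?F → skip
[2] flags=0010 HI?T → r0=0x3a
[3] flags=0010 GE?T → r4=0x7e
[4] flags=0011 → (cmp)
[5] flags=0011 CS?T → r0=0x27
[6] flags=0011 CC?F → skip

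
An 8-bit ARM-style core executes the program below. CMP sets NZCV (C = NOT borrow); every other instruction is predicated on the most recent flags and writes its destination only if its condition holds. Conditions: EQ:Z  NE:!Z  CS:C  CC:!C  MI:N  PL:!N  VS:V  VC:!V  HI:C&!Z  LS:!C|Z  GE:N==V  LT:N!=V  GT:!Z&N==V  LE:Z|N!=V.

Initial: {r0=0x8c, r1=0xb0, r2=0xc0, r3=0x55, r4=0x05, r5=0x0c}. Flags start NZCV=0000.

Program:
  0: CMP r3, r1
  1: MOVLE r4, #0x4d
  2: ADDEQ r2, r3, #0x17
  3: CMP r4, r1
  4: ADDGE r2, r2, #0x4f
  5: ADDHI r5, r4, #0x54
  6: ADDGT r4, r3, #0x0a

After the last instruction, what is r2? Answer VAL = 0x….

[0] flags=1001 → (cmp)
[1] flags=1001 LE?F → skip
[2] flags=1001 EQ?F → skip
[3] flags=0000 → (cmp)
[4] flags=0000 GE?T → r2=0x0f
[5] flags=0000 HI?F → skip
[6] flags=0000 GT?T → r4=0x5f

VAL = 0x0f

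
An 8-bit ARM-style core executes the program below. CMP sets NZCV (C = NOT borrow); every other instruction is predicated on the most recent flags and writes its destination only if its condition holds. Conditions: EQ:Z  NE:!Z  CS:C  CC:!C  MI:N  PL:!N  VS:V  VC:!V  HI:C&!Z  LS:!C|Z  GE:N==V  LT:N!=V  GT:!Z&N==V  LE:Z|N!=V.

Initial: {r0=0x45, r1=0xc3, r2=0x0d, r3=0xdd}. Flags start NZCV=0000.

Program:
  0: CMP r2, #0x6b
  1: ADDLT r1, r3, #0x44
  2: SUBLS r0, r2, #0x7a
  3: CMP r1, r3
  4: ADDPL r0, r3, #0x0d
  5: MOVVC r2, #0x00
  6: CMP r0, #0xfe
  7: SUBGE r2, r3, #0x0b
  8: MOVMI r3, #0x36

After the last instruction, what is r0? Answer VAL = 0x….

VAL = 0xea

[0] flags=1000 → (cmp)
[1] flags=1000 LT?T → r1=0x21
[2] flags=1000 LS?T → r0=0x93
[3] flags=0000 → (cmp)
[4] flags=0000 PL?T → r0=0xea
[5] flags=0000 VC?T → r2=0x00
[6] flags=1000 → (cmp)
[7] flags=1000 GE?F → skip
[8] flags=1000 MI?T → r3=0x36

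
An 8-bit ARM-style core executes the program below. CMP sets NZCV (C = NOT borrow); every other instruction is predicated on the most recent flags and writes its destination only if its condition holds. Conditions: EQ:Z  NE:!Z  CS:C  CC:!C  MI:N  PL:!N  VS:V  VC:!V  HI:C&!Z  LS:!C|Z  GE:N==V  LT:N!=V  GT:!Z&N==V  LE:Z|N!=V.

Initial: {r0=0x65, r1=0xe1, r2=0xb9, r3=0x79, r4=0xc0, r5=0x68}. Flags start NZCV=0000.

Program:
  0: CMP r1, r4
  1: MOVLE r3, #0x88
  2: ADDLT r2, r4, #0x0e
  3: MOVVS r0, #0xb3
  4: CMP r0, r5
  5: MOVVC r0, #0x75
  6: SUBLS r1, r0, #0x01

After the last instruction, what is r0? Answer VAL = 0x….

VAL = 0x75

0: ✓ CMP  NZCV=0010
1: · MOVLE
2: · ADDLT
3: · MOVVS
4: ✓ CMP  NZCV=1000
5: ✓ MOVVC  r0←0x75
6: ✓ SUBLS  r1←0x74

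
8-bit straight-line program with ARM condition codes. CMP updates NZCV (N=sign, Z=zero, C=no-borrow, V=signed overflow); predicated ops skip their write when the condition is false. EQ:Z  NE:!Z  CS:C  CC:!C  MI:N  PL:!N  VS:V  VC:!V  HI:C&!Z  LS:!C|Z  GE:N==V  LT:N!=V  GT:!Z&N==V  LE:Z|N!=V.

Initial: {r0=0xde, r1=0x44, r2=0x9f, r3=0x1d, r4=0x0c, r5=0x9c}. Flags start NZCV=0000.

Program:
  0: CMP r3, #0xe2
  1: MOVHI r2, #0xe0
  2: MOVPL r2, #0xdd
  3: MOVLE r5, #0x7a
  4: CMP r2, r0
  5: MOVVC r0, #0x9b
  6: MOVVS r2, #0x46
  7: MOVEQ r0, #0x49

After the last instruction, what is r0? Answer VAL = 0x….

0: ✓ CMP  NZCV=0000
1: · MOVHI
2: ✓ MOVPL  r2←0xdd
3: · MOVLE
4: ✓ CMP  NZCV=1000
5: ✓ MOVVC  r0←0x9b
6: · MOVVS
7: · MOVEQ

VAL = 0x9b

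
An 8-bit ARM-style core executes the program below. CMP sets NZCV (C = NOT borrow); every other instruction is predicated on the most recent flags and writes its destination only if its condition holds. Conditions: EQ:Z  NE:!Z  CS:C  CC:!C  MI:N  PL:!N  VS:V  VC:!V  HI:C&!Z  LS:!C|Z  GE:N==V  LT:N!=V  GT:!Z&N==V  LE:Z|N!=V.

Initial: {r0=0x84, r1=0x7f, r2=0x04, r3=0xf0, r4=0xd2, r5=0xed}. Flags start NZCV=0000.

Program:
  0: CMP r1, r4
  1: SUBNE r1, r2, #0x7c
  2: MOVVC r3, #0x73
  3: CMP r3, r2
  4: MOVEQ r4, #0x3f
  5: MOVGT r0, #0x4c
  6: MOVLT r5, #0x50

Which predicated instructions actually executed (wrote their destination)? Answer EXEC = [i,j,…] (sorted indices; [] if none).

EXEC = [1,6]

[0] flags=1001 → (cmp)
[1] flags=1001 NE?T → r1=0x88
[2] flags=1001 VC?F → skip
[3] flags=1010 → (cmp)
[4] flags=1010 EQ?F → skip
[5] flags=1010 GT?F → skip
[6] flags=1010 LT?T → r5=0x50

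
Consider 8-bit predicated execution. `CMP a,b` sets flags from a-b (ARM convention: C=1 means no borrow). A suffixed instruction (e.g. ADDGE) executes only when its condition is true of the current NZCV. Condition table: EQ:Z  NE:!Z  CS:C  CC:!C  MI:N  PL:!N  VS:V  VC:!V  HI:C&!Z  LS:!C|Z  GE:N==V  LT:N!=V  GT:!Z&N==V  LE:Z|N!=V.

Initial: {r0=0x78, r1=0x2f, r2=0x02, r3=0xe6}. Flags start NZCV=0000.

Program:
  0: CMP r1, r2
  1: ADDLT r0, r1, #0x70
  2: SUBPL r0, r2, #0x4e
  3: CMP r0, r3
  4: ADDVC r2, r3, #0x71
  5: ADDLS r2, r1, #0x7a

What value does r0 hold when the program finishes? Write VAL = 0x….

VAL = 0xb4

0: ✓ CMP  NZCV=0010
1: · ADDLT
2: ✓ SUBPL  r0←0xb4
3: ✓ CMP  NZCV=1000
4: ✓ ADDVC  r2←0x57
5: ✓ ADDLS  r2←0xa9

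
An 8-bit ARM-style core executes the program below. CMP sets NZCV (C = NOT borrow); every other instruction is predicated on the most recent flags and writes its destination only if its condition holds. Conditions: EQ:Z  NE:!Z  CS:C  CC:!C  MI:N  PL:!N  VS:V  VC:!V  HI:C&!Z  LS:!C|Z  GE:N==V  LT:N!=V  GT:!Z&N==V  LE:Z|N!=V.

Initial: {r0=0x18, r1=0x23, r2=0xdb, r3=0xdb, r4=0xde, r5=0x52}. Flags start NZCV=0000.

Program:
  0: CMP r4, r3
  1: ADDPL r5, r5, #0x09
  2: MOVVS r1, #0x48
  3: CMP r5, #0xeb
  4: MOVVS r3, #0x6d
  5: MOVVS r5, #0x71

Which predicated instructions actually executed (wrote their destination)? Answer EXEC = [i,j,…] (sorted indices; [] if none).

EXEC = [1]

[0] flags=0010 → (cmp)
[1] flags=0010 PL?T → r5=0x5b
[2] flags=0010 VS?F → skip
[3] flags=0000 → (cmp)
[4] flags=0000 VS?F → skip
[5] flags=0000 VS?F → skip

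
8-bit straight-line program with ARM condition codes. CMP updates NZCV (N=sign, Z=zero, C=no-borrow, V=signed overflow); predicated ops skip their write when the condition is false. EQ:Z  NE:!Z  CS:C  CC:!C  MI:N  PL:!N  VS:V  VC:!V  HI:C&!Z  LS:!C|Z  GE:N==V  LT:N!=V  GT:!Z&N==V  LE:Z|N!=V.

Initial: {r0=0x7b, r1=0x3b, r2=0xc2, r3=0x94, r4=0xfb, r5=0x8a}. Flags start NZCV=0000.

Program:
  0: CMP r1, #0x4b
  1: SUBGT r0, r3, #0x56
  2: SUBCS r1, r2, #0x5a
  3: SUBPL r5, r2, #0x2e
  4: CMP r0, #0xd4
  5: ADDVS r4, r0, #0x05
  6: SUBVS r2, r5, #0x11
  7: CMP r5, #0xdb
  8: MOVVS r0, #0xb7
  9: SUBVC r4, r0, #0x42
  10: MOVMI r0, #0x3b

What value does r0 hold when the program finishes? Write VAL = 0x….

[0] flags=1000 → (cmp)
[1] flags=1000 GT?F → skip
[2] flags=1000 CS?F → skip
[3] flags=1000 PL?F → skip
[4] flags=1001 → (cmp)
[5] flags=1001 VS?T → r4=0x80
[6] flags=1001 VS?T → r2=0x79
[7] flags=1000 → (cmp)
[8] flags=1000 VS?F → skip
[9] flags=1000 VC?T → r4=0x39
[10] flags=1000 MI?T → r0=0x3b

VAL = 0x3b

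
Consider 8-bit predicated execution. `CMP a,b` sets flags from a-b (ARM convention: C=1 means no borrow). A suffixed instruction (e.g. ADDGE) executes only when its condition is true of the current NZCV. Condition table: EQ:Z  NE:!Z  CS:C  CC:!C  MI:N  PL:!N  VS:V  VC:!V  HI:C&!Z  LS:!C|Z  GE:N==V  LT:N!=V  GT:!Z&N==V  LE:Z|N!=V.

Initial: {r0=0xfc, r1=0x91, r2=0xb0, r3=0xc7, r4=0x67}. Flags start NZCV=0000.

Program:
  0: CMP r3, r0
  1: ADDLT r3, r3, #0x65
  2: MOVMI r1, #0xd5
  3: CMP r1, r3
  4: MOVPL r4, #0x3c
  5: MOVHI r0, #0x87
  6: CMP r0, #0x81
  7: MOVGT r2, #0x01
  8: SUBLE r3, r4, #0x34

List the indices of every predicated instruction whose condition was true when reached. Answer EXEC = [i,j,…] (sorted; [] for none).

EXEC = [1,2,5,7]

[0] flags=1000 → (cmp)
[1] flags=1000 LT?T → r3=0x2c
[2] flags=1000 MI?T → r1=0xd5
[3] flags=1010 → (cmp)
[4] flags=1010 PL?F → skip
[5] flags=1010 HI?T → r0=0x87
[6] flags=0010 → (cmp)
[7] flags=0010 GT?T → r2=0x01
[8] flags=0010 LE?F → skip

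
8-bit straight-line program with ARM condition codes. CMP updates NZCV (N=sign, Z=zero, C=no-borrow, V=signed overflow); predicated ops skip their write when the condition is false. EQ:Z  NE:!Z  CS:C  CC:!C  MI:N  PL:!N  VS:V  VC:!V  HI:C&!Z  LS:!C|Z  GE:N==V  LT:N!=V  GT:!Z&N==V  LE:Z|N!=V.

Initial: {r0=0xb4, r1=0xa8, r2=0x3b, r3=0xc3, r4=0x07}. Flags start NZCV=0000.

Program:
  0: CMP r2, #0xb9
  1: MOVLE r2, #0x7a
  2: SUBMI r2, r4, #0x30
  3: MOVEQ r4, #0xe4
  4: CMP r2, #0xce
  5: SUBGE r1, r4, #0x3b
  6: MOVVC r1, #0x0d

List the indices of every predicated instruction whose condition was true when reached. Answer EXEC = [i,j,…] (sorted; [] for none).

0: ✓ CMP  NZCV=1001
1: · MOVLE
2: ✓ SUBMI  r2←0xd7
3: · MOVEQ
4: ✓ CMP  NZCV=0010
5: ✓ SUBGE  r1←0xcc
6: ✓ MOVVC  r1←0x0d

EXEC = [2,5,6]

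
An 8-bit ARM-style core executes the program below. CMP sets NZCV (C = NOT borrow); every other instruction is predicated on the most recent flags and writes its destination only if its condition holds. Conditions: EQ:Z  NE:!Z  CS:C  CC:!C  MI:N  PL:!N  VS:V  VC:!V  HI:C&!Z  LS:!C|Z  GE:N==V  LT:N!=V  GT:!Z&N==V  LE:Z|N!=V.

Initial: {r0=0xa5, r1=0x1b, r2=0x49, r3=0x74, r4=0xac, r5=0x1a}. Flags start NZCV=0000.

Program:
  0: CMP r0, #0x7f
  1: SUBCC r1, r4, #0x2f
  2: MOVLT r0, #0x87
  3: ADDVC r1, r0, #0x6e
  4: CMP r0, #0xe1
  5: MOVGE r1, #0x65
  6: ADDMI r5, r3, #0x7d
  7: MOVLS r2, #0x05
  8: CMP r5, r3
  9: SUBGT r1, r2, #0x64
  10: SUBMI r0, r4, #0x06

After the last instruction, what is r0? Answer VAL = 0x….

0: ✓ CMP  NZCV=0011
1: · SUBCC
2: ✓ MOVLT  r0←0x87
3: · ADDVC
4: ✓ CMP  NZCV=1000
5: · MOVGE
6: ✓ ADDMI  r5←0xf1
7: ✓ MOVLS  r2←0x05
8: ✓ CMP  NZCV=0011
9: · SUBGT
10: · SUBMI

VAL = 0x87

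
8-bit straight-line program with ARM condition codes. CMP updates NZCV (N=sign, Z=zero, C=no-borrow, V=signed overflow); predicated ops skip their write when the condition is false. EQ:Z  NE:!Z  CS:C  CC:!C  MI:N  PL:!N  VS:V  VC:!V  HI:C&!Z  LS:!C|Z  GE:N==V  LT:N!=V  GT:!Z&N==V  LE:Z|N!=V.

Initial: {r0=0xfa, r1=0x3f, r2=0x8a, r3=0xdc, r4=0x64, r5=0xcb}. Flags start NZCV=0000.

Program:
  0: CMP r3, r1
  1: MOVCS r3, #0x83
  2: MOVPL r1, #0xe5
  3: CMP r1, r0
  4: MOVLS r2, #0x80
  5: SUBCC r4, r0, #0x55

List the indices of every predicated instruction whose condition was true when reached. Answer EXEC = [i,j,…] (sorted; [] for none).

[0] flags=1010 → (cmp)
[1] flags=1010 CS?T → r3=0x83
[2] flags=1010 PL?F → skip
[3] flags=0000 → (cmp)
[4] flags=0000 LS?T → r2=0x80
[5] flags=0000 CC?T → r4=0xa5

EXEC = [1,4,5]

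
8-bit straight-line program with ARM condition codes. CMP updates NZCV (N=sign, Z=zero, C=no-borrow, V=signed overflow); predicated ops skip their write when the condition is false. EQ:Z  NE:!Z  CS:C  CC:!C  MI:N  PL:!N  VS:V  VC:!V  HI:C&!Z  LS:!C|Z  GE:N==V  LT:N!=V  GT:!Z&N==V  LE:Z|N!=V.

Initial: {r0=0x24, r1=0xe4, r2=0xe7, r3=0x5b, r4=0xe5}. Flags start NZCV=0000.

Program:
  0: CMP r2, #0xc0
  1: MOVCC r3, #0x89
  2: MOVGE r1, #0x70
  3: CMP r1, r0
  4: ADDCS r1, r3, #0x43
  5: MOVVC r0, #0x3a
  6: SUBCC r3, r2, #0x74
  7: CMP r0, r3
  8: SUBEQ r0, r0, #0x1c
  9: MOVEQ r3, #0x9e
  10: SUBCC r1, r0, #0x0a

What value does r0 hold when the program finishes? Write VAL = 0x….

VAL = 0x3a

0: ✓ CMP  NZCV=0010
1: · MOVCC
2: ✓ MOVGE  r1←0x70
3: ✓ CMP  NZCV=0010
4: ✓ ADDCS  r1←0x9e
5: ✓ MOVVC  r0←0x3a
6: · SUBCC
7: ✓ CMP  NZCV=1000
8: · SUBEQ
9: · MOVEQ
10: ✓ SUBCC  r1←0x30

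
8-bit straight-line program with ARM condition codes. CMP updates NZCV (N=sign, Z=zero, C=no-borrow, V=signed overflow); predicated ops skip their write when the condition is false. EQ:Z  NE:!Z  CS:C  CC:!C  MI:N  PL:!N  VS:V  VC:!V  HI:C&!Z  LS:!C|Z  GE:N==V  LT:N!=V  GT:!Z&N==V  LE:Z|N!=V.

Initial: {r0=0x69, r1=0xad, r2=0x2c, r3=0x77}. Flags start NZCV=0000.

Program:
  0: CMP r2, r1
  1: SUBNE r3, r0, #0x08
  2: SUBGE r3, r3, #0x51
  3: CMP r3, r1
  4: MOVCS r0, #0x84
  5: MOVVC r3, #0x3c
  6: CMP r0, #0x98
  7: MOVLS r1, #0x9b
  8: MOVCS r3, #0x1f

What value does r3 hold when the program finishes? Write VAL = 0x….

VAL = 0x3c

[0] flags=0000 → (cmp)
[1] flags=0000 NE?T → r3=0x61
[2] flags=0000 GE?T → r3=0x10
[3] flags=0000 → (cmp)
[4] flags=0000 CS?F → skip
[5] flags=0000 VC?T → r3=0x3c
[6] flags=1001 → (cmp)
[7] flags=1001 LS?T → r1=0x9b
[8] flags=1001 CS?F → skip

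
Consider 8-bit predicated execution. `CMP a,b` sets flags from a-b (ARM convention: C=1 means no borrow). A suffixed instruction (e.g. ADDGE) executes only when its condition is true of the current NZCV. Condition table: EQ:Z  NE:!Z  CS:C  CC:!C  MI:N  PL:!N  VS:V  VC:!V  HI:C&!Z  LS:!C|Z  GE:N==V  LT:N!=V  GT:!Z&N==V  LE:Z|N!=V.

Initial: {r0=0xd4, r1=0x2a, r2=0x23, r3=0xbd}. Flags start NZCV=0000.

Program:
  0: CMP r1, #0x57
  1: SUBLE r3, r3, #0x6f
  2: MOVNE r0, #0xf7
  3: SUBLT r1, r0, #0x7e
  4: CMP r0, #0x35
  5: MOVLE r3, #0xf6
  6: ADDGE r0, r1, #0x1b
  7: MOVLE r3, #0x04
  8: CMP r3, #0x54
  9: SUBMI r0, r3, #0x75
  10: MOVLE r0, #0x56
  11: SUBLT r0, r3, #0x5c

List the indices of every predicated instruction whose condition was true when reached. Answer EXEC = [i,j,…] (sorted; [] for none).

EXEC = [1,2,3,5,7,9,10,11]

0: ✓ CMP  NZCV=1000
1: ✓ SUBLE  r3←0x4e
2: ✓ MOVNE  r0←0xf7
3: ✓ SUBLT  r1←0x79
4: ✓ CMP  NZCV=1010
5: ✓ MOVLE  r3←0xf6
6: · ADDGE
7: ✓ MOVLE  r3←0x04
8: ✓ CMP  NZCV=1000
9: ✓ SUBMI  r0←0x8f
10: ✓ MOVLE  r0←0x56
11: ✓ SUBLT  r0←0xa8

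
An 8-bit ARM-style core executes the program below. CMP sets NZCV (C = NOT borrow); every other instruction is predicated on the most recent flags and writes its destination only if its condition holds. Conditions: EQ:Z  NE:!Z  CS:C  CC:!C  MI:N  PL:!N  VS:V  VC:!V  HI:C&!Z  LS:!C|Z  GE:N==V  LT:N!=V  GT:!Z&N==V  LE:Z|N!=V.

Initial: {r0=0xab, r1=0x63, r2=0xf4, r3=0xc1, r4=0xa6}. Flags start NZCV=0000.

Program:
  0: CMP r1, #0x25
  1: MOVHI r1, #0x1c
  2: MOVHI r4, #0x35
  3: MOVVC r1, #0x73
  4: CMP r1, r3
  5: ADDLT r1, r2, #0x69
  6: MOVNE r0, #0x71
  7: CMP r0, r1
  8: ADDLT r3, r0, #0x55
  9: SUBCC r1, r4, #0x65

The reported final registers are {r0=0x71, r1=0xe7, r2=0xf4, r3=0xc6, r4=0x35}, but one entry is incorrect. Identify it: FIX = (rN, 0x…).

[0] flags=0010 → (cmp)
[1] flags=0010 HI?T → r1=0x1c
[2] flags=0010 HI?T → r4=0x35
[3] flags=0010 VC?T → r1=0x73
[4] flags=1001 → (cmp)
[5] flags=1001 LT?F → skip
[6] flags=1001 NE?T → r0=0x71
[7] flags=1000 → (cmp)
[8] flags=1000 LT?T → r3=0xc6
[9] flags=1000 CC?T → r1=0xd0

FIX = (r1, 0xd0)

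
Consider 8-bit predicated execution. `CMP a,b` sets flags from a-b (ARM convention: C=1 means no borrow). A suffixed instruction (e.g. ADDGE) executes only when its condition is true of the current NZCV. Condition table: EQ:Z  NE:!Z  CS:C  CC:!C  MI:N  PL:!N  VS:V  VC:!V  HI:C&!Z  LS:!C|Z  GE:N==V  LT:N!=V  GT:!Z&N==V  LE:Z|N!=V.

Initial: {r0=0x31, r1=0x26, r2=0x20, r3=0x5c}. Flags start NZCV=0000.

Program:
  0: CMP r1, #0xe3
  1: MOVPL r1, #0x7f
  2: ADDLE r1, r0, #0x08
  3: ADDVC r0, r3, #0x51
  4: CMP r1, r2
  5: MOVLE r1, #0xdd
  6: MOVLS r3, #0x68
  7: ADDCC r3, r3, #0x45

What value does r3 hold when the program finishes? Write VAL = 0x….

[0] flags=0000 → (cmp)
[1] flags=0000 PL?T → r1=0x7f
[2] flags=0000 LE?F → skip
[3] flags=0000 VC?T → r0=0xad
[4] flags=0010 → (cmp)
[5] flags=0010 LE?F → skip
[6] flags=0010 LS?F → skip
[7] flags=0010 CC?F → skip

VAL = 0x5c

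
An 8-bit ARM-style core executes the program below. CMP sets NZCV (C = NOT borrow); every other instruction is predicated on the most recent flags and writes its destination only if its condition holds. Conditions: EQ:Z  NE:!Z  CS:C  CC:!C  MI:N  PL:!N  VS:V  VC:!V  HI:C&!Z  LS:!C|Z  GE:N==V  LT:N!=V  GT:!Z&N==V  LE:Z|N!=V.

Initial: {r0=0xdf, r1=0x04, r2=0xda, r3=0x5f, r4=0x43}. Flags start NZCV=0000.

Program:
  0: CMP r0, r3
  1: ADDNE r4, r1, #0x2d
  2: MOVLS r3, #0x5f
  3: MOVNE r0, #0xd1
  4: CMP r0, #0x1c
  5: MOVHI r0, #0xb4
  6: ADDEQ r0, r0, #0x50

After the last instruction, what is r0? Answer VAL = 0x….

[0] flags=1010 → (cmp)
[1] flags=1010 NE?T → r4=0x31
[2] flags=1010 LS?F → skip
[3] flags=1010 NE?T → r0=0xd1
[4] flags=1010 → (cmp)
[5] flags=1010 HI?T → r0=0xb4
[6] flags=1010 EQ?F → skip

VAL = 0xb4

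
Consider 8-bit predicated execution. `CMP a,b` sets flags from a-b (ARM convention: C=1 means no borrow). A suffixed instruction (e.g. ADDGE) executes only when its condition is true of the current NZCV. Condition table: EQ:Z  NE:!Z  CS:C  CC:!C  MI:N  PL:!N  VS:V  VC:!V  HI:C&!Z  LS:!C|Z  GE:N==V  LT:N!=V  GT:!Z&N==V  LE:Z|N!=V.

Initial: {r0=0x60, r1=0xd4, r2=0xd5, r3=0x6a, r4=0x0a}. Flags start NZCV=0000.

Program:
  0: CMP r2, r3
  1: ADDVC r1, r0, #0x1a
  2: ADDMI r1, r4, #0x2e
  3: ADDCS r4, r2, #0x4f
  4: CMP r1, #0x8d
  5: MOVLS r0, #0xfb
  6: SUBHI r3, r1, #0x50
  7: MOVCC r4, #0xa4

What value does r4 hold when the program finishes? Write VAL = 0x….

VAL = 0x24

[0] flags=0011 → (cmp)
[1] flags=0011 VC?F → skip
[2] flags=0011 MI?F → skip
[3] flags=0011 CS?T → r4=0x24
[4] flags=0010 → (cmp)
[5] flags=0010 LS?F → skip
[6] flags=0010 HI?T → r3=0x84
[7] flags=0010 CC?F → skip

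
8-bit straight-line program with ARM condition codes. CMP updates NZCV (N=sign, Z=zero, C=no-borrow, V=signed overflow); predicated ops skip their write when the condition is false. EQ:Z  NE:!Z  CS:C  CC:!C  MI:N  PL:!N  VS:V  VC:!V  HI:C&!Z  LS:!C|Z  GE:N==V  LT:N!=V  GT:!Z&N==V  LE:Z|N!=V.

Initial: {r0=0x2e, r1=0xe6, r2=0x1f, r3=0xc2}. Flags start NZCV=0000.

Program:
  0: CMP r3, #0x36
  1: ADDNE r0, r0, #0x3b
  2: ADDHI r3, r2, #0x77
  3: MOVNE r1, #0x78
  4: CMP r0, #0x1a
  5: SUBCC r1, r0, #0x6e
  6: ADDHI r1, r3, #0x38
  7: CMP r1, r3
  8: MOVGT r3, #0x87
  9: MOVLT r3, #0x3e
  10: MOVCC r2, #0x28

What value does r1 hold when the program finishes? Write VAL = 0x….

VAL = 0xce

[0] flags=1010 → (cmp)
[1] flags=1010 NE?T → r0=0x69
[2] flags=1010 HI?T → r3=0x96
[3] flags=1010 NE?T → r1=0x78
[4] flags=0010 → (cmp)
[5] flags=0010 CC?F → skip
[6] flags=0010 HI?T → r1=0xce
[7] flags=0010 → (cmp)
[8] flags=0010 GT?T → r3=0x87
[9] flags=0010 LT?F → skip
[10] flags=0010 CC?F → skip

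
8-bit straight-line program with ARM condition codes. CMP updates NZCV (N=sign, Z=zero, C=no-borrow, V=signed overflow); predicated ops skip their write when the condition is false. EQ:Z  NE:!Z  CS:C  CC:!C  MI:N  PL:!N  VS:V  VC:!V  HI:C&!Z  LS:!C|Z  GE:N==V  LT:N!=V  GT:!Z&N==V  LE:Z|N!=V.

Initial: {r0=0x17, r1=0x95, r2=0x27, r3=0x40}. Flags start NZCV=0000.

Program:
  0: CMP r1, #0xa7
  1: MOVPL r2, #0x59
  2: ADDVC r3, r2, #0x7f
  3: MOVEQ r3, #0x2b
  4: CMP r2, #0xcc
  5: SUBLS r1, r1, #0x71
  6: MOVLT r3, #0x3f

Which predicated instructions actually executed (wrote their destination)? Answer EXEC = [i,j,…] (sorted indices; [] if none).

0: ✓ CMP  NZCV=1000
1: · MOVPL
2: ✓ ADDVC  r3←0xa6
3: · MOVEQ
4: ✓ CMP  NZCV=0000
5: ✓ SUBLS  r1←0x24
6: · MOVLT

EXEC = [2,5]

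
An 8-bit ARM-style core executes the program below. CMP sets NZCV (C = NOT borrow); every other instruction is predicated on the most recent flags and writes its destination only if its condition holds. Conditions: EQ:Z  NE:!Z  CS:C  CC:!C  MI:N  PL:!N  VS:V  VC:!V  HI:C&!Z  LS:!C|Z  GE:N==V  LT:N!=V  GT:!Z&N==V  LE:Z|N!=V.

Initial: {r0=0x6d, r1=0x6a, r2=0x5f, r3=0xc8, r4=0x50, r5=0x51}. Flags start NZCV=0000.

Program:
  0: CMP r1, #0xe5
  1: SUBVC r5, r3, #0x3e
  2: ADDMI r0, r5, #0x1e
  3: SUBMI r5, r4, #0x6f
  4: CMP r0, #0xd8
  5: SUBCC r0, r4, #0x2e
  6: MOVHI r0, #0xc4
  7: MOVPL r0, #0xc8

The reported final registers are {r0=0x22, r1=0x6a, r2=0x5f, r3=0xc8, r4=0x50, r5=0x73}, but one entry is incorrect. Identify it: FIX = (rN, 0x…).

FIX = (r5, 0xe1)

[0] flags=1001 → (cmp)
[1] flags=1001 VC?F → skip
[2] flags=1001 MI?T → r0=0x6f
[3] flags=1001 MI?T → r5=0xe1
[4] flags=1001 → (cmp)
[5] flags=1001 CC?T → r0=0x22
[6] flags=1001 HI?F → skip
[7] flags=1001 PL?F → skip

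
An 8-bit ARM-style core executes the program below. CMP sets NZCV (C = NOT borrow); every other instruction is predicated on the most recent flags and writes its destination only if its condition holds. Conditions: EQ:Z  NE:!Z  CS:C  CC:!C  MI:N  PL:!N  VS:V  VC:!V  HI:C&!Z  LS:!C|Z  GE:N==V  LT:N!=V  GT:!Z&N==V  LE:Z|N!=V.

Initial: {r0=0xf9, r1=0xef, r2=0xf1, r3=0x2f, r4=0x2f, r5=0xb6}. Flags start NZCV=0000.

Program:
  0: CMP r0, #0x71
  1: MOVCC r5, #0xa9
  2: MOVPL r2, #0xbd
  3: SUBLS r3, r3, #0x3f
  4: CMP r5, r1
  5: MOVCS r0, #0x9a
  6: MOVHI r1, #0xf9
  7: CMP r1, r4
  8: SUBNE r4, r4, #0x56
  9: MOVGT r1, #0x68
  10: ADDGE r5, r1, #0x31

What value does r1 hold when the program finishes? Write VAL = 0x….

VAL = 0xef

[0] flags=1010 → (cmp)
[1] flags=1010 CC?F → skip
[2] flags=1010 PL?F → skip
[3] flags=1010 LS?F → skip
[4] flags=1000 → (cmp)
[5] flags=1000 CS?F → skip
[6] flags=1000 HI?F → skip
[7] flags=1010 → (cmp)
[8] flags=1010 NE?T → r4=0xd9
[9] flags=1010 GT?F → skip
[10] flags=1010 GE?F → skip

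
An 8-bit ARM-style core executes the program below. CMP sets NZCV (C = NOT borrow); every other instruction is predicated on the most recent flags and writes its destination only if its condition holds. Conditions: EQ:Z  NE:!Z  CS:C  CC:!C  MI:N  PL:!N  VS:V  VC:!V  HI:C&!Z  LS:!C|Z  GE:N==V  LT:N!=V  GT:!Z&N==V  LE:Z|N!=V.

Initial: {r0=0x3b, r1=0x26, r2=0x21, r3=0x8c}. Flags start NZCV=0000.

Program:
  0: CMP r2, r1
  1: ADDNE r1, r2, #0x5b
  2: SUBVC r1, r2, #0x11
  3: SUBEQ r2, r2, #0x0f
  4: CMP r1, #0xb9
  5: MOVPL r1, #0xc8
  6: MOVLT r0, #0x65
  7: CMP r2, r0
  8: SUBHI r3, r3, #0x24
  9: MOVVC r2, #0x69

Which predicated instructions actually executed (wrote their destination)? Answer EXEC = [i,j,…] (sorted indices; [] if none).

0: ✓ CMP  NZCV=1000
1: ✓ ADDNE  r1←0x7c
2: ✓ SUBVC  r1←0x10
3: · SUBEQ
4: ✓ CMP  NZCV=0000
5: ✓ MOVPL  r1←0xc8
6: · MOVLT
7: ✓ CMP  NZCV=1000
8: · SUBHI
9: ✓ MOVVC  r2←0x69

EXEC = [1,2,5,9]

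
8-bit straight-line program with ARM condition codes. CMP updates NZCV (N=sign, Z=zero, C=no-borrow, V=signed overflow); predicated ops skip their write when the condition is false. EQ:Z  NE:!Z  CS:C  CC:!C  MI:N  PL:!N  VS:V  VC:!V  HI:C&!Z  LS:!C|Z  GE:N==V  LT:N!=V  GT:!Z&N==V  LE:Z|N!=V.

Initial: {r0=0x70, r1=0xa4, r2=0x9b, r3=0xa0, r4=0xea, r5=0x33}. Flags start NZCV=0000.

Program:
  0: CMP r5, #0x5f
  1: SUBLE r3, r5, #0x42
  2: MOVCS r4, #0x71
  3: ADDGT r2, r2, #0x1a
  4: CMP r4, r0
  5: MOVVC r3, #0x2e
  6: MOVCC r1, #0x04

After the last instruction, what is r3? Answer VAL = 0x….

VAL = 0xf1

0: ✓ CMP  NZCV=1000
1: ✓ SUBLE  r3←0xf1
2: · MOVCS
3: · ADDGT
4: ✓ CMP  NZCV=0011
5: · MOVVC
6: · MOVCC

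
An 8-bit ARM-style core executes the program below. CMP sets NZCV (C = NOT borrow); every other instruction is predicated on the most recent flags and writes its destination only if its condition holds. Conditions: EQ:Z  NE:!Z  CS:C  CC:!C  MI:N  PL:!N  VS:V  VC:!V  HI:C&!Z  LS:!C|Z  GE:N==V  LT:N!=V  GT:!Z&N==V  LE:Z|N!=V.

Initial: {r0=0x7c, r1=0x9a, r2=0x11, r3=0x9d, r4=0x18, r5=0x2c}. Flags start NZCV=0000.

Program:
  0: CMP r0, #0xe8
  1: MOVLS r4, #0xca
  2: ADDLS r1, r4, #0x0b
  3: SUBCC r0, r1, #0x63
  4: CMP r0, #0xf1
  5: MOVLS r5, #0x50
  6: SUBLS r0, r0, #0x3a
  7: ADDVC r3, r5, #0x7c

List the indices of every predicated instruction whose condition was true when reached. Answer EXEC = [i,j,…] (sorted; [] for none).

0: ✓ CMP  NZCV=1001
1: ✓ MOVLS  r4←0xca
2: ✓ ADDLS  r1←0xd5
3: ✓ SUBCC  r0←0x72
4: ✓ CMP  NZCV=1001
5: ✓ MOVLS  r5←0x50
6: ✓ SUBLS  r0←0x38
7: · ADDVC

EXEC = [1,2,3,5,6]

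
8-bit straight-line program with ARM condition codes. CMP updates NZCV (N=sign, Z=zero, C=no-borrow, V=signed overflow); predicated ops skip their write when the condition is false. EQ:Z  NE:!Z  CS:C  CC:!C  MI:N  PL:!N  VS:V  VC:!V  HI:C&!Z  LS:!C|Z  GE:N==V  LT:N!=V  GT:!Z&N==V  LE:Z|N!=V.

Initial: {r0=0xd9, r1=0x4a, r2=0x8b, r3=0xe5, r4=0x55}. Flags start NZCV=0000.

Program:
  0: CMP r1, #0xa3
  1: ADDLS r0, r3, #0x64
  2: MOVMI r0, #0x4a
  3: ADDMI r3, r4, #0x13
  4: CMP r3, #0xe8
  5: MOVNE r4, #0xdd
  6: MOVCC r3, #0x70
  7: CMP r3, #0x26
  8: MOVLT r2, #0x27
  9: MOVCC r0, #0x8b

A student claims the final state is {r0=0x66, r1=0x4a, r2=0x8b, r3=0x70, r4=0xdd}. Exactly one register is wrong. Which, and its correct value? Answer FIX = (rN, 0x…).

[0] flags=1001 → (cmp)
[1] flags=1001 LS?T → r0=0x49
[2] flags=1001 MI?T → r0=0x4a
[3] flags=1001 MI?T → r3=0x68
[4] flags=1001 → (cmp)
[5] flags=1001 NE?T → r4=0xdd
[6] flags=1001 CC?T → r3=0x70
[7] flags=0010 → (cmp)
[8] flags=0010 LT?F → skip
[9] flags=0010 CC?F → skip

FIX = (r0, 0x4a)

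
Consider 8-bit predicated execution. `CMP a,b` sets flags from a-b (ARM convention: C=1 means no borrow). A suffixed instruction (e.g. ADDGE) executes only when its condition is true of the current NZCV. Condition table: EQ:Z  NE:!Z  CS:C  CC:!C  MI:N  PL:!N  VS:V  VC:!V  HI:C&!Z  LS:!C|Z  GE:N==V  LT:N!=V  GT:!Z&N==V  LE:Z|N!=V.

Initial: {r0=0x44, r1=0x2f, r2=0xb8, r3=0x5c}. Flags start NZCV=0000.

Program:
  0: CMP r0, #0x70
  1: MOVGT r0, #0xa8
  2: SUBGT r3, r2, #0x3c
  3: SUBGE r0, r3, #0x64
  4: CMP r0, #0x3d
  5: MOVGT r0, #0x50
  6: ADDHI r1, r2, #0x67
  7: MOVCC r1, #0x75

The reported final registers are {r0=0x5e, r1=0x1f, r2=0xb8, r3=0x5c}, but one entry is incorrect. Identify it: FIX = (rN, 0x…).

[0] flags=1000 → (cmp)
[1] flags=1000 GT?F → skip
[2] flags=1000 GT?F → skip
[3] flags=1000 GE?F → skip
[4] flags=0010 → (cmp)
[5] flags=0010 GT?T → r0=0x50
[6] flags=0010 HI?T → r1=0x1f
[7] flags=0010 CC?F → skip

FIX = (r0, 0x50)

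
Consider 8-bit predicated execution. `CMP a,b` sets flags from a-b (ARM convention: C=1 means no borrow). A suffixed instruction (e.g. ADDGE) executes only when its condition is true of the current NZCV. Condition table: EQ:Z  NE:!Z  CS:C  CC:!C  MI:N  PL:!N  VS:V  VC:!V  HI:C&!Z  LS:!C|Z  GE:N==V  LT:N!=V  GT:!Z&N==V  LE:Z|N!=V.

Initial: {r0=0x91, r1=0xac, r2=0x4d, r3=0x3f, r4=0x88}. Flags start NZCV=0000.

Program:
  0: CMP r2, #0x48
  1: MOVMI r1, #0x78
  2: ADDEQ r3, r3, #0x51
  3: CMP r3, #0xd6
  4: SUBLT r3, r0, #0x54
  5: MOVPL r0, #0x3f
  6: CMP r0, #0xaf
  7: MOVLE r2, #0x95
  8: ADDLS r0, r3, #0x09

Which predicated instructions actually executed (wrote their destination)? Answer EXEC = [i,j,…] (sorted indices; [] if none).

[0] flags=0010 → (cmp)
[1] flags=0010 MI?F → skip
[2] flags=0010 EQ?F → skip
[3] flags=0000 → (cmp)
[4] flags=0000 LT?F → skip
[5] flags=0000 PL?T → r0=0x3f
[6] flags=1001 → (cmp)
[7] flags=1001 LE?F → skip
[8] flags=1001 LS?T → r0=0x48

EXEC = [5,8]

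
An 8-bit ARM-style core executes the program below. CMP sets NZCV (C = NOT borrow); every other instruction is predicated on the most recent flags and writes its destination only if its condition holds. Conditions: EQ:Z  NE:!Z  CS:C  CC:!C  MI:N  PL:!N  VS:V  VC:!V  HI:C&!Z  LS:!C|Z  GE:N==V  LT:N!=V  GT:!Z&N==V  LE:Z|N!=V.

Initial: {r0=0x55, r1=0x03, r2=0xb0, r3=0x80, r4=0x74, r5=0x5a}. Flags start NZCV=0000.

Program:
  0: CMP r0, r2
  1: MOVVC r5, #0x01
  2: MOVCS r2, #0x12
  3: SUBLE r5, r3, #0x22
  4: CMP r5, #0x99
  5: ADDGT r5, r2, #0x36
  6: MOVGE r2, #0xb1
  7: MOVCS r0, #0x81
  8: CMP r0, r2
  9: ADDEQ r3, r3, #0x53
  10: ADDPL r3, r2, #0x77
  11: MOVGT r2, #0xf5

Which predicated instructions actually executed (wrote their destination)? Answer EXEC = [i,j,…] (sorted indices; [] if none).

[0] flags=1001 → (cmp)
[1] flags=1001 VC?F → skip
[2] flags=1001 CS?F → skip
[3] flags=1001 LE?F → skip
[4] flags=1001 → (cmp)
[5] flags=1001 GT?T → r5=0xe6
[6] flags=1001 GE?T → r2=0xb1
[7] flags=1001 CS?F → skip
[8] flags=1001 → (cmp)
[9] flags=1001 EQ?F → skip
[10] flags=1001 PL?F → skip
[11] flags=1001 GT?T → r2=0xf5

EXEC = [5,6,11]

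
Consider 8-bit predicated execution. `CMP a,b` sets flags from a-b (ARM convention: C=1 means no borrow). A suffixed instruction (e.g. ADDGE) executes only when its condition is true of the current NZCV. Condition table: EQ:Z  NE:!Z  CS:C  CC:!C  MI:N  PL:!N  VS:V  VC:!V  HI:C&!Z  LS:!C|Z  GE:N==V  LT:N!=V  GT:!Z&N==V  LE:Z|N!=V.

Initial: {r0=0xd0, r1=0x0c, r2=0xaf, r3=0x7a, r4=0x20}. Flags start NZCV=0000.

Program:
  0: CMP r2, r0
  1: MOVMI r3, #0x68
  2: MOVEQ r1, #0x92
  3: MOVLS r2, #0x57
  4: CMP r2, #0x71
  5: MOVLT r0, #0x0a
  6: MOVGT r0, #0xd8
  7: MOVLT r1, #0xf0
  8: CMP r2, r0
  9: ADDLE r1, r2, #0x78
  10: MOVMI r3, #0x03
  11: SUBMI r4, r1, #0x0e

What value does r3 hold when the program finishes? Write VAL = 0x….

0: ✓ CMP  NZCV=1000
1: ✓ MOVMI  r3←0x68
2: · MOVEQ
3: ✓ MOVLS  r2←0x57
4: ✓ CMP  NZCV=1000
5: ✓ MOVLT  r0←0x0a
6: · MOVGT
7: ✓ MOVLT  r1←0xf0
8: ✓ CMP  NZCV=0010
9: · ADDLE
10: · MOVMI
11: · SUBMI

VAL = 0x68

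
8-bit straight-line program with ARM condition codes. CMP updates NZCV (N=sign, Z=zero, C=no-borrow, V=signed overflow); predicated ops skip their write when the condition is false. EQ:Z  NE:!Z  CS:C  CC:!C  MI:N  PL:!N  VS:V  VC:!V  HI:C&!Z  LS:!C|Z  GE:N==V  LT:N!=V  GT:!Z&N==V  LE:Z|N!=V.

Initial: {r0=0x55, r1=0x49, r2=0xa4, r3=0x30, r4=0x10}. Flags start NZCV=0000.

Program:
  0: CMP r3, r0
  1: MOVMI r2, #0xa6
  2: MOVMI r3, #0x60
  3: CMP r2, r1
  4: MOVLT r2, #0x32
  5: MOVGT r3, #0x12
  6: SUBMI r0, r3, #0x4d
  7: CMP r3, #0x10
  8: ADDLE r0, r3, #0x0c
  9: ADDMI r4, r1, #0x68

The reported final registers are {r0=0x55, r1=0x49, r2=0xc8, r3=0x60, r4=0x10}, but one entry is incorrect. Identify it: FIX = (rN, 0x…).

FIX = (r2, 0x32)

0: ✓ CMP  NZCV=1000
1: ✓ MOVMI  r2←0xa6
2: ✓ MOVMI  r3←0x60
3: ✓ CMP  NZCV=0011
4: ✓ MOVLT  r2←0x32
5: · MOVGT
6: · SUBMI
7: ✓ CMP  NZCV=0010
8: · ADDLE
9: · ADDMI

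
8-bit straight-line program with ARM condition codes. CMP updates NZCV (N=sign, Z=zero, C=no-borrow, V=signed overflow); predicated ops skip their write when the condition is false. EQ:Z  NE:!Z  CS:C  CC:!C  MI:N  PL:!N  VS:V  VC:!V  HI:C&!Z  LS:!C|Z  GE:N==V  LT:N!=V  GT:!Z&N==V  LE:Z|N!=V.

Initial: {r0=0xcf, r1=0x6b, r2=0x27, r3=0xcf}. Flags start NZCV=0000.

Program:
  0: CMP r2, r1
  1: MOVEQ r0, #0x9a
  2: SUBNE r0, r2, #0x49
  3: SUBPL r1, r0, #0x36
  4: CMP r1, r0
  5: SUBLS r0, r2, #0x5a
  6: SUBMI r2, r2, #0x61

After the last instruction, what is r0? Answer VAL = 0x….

[0] flags=1000 → (cmp)
[1] flags=1000 EQ?F → skip
[2] flags=1000 NE?T → r0=0xde
[3] flags=1000 PL?F → skip
[4] flags=1001 → (cmp)
[5] flags=1001 LS?T → r0=0xcd
[6] flags=1001 MI?T → r2=0xc6

VAL = 0xcd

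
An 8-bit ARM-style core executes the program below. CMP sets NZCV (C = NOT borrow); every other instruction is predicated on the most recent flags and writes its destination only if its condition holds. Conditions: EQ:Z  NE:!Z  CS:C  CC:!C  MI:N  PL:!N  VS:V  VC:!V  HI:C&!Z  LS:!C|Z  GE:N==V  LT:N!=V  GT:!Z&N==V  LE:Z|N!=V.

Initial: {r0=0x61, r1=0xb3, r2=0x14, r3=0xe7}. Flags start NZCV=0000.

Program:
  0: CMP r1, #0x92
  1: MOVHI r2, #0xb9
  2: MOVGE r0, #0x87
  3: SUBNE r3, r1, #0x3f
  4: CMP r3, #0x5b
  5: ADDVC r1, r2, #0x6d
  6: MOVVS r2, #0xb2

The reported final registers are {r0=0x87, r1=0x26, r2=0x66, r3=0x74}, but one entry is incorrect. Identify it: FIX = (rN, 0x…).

[0] flags=0010 → (cmp)
[1] flags=0010 HI?T → r2=0xb9
[2] flags=0010 GE?T → r0=0x87
[3] flags=0010 NE?T → r3=0x74
[4] flags=0010 → (cmp)
[5] flags=0010 VC?T → r1=0x26
[6] flags=0010 VS?F → skip

FIX = (r2, 0xb9)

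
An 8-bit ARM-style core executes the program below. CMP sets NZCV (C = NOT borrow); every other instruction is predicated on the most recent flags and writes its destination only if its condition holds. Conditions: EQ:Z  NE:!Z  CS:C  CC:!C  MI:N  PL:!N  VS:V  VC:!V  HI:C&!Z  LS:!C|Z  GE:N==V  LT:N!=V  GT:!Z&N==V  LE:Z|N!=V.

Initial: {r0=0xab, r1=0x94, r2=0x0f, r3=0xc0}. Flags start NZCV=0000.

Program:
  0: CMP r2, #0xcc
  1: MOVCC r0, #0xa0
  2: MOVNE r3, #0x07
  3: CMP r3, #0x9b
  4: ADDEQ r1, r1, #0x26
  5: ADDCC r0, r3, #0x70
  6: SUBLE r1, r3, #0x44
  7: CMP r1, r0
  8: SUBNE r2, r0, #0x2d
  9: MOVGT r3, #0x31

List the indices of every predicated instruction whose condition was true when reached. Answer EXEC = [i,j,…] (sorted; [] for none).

0: ✓ CMP  NZCV=0000
1: ✓ MOVCC  r0←0xa0
2: ✓ MOVNE  r3←0x07
3: ✓ CMP  NZCV=0000
4: · ADDEQ
5: ✓ ADDCC  r0←0x77
6: · SUBLE
7: ✓ CMP  NZCV=0011
8: ✓ SUBNE  r2←0x4a
9: · MOVGT

EXEC = [1,2,5,8]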